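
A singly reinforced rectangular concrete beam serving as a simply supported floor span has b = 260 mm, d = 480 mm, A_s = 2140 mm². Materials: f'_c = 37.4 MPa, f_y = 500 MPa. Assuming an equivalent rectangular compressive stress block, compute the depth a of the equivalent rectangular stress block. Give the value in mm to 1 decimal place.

T = A_s f_y = 2140 × 500 = 1070000 N = 1070 kN.
Setting C = 0.85 f'_c a b equal to T: a = 1070000/(0.85 × 37.4 × 260) = 129.5 mm.

a ≈ 129.5 mm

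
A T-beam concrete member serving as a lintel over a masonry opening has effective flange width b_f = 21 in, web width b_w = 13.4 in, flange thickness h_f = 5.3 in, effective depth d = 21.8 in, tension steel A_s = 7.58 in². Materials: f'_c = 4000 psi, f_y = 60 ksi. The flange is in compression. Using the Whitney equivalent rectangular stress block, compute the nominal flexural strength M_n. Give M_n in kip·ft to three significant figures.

Tension: T = A_s f_y = 7.58 × 60 = 454.8 kips.
Try a within the flange: a = T/(0.85 f'_c b_f) = 454.8/(0.85 × 4 × 21) = 6.370 in.
a = 6.370 > h_f = 5.3 in: the block extends into the web. Split into flange-overhang and web parts.
C_f = 0.85 f'_c (b_f − b_w) h_f = 0.85 × 4 × (21 − 13.4) × 5.3 = 137.0 kips.
Remaining web compression depth: a_w = (T − C_f)/(0.85 f'_c b_w) = (454.8 − 137.0)/(0.85 × 4 × 13.4) = 6.975 in.
M_n = C_f(d − h_f/2) + (T − C_f)(d − a_w/2) = 137.0 × (21.8 − 2.65) + 317.8 × (21.8 − 3.4875) = 2623.6 + 5819.7 = 8443.3 kip·in.
M_n = 8443.3/12 = 703.61 kip·ft.

M_n ≈ 704 kip·ft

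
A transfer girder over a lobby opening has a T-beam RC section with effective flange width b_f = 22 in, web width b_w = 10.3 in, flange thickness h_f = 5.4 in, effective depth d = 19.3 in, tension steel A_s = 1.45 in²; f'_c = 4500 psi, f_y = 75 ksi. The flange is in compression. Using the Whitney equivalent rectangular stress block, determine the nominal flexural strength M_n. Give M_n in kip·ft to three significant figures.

M_n ≈ 169 kip·ft

Tension: T = A_s f_y = 1.45 × 75 = 108.75 kips.
Try a within the flange: a = T/(0.85 f'_c b_f) = 108.75/(0.85 × 4.5 × 22) = 1.292 in.
Since a = 1.292 ≤ h_f = 5.4 in, the stress block lies entirely in the flange; analyse as a rectangular beam of width b_f.
M_n = T(d − a/2) = 108.75 × (19.3 − 0.646) = 2028.6 kip·in.
M_n = 2028.6/12 = 169.05 kip·ft.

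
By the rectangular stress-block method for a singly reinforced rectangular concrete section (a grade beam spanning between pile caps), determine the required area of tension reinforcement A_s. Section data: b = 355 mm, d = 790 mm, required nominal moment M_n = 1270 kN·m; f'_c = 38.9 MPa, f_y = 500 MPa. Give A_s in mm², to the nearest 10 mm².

With M_n = 0.85 f'_c a b (d − a/2), solve the quadratic for a:
a = d − √(d² − 2M_n/(0.85 f'_c b)) = 790 − √(790² − 2 × 1270×10⁶/(0.85 × 38.9 × 355)) = 151.48 mm.
A_s = 0.85 f'_c a b / f_y = 0.85 × 38.9 × 151.48 × 355 / 500 = 3556.2 mm².

A_s ≈ 3560 mm²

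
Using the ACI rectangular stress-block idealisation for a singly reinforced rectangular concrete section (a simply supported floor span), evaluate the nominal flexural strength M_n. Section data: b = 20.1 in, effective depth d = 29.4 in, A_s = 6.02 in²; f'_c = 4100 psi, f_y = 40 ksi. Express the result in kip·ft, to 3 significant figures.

M_n ≈ 555 kip·ft

T = A_s f_y = 6.02 × 40 = 240.8 kips.
a = T/(0.85 f'_c b) = 240.8/(0.85 × 4.1 × 20.1) = 3.438 in.
M_n = T(d − a/2) = 240.8 × (29.4 − 1.719) = 6665.6 kip·in = 6665.6/12 = 555.47 kip·ft.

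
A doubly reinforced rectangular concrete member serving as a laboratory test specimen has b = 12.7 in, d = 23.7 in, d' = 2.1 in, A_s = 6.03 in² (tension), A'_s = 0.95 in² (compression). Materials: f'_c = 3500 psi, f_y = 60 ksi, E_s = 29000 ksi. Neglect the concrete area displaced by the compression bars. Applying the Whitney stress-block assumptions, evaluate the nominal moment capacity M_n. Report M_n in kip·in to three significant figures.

Assume both steels yield.
a = (A_s − A'_s) f_y/(0.85 f'_c b) = (6.03 − 0.95) × 60/(0.85 × 3.5 × 12.7) = 8.067 in.
c = a/β₁ = 8.067/0.85 = 9.491 in; ε'_s = 0.003(c − d')/c = 0.0023 ≥ ε_y = 0.0021, so the compression steel yields.
M_n = (A_s − A'_s) f_y (d − a/2) + A'_s f_y (d − d') = 304.8 × (23.7 − 4.0335) + 57 × (23.7 − 2.1) = 5994.3 + 1231.2 = 7225.5 kip·in.

M_n ≈ 7230 kip·in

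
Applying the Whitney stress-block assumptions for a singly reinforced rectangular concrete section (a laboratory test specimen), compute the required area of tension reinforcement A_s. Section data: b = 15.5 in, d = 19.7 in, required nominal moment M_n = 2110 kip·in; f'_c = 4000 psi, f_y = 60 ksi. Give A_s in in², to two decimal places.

A_s ≈ 1.89 in²

From M_n = 0.85 f'_c a b (d − a/2):
a = d − √(d² − 2M_n/(0.85 f'_c b)) = 19.7 − √(19.7² − 2 × 2110/(0.85 × 4 × 15.5)) = 2.150 in.
A_s = 0.85 f'_c a b / f_y = 0.85 × 4 × 2.150 × 15.5 / 60 = 1.888 in².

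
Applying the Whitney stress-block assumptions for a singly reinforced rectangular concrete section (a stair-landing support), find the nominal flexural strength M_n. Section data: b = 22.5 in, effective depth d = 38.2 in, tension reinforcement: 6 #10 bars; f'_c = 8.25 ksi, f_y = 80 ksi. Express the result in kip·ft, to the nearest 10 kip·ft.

M_n ≈ 1840 kip·ft

A_s = 6 × 1.27 = 7.62 in².
T = A_s f_y = 7.62 × 80 = 609.6 kips.
a = T/(0.85 f'_c b) = 609.6/(0.85 × 8.25 × 22.5) = 3.864 in.
M_n = T(d − a/2) = 609.6 × (38.2 − 1.932) = 22109.0 kip·in = 22109.0/12 = 1842.42 kip·ft.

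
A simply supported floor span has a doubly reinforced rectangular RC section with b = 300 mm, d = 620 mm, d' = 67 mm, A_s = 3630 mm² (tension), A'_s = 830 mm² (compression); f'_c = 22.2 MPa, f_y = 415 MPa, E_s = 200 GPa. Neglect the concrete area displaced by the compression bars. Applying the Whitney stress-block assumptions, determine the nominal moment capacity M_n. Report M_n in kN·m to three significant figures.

M_n ≈ 792 kN·m

Assume both tension and compression steel yield.
Net tension couple steel: A_s − A'_s = 2800 mm².
a = (A_s − A'_s) f_y / (0.85 f'_c b) = 1162000/(0.85 × 22.2 × 300) = 205.26 mm.
c = a/β₁ = 205.26/0.85 = 241.48 mm; ε'_s = 0.003(c − d')/c = 0.0022 ≥ f_y/E_s = 0.0021, so compression steel does yield.
M_n = (A_s − A'_s) f_y (d − a/2) + A'_s f_y (d − d') = [1162000 × (620 − 102.63) + 344450 × (620 − 67)] × 10⁻⁶ = 601.18 + 190.48 = 791.66 kN·m.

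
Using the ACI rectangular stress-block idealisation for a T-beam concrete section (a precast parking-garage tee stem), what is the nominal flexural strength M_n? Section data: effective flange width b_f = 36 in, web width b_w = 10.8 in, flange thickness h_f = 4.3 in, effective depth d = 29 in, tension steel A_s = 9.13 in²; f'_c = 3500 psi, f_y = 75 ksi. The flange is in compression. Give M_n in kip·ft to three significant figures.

Tension: T = A_s f_y = 9.13 × 75 = 684.75 kips.
Try a within the flange: a = T/(0.85 f'_c b_f) = 684.75/(0.85 × 3.5 × 36) = 6.394 in.
a = 6.394 > h_f = 4.3 in: the block extends into the web. Split into flange-overhang and web parts.
C_f = 0.85 f'_c (b_f − b_w) h_f = 0.85 × 3.5 × (36 − 10.8) × 4.3 = 322.4 kips.
Remaining web compression depth: a_w = (T − C_f)/(0.85 f'_c b_w) = (684.75 − 322.4)/(0.85 × 3.5 × 10.8) = 11.278 in.
M_n = C_f(d − h_f/2) + (T − C_f)(d − a_w/2) = 322.4 × (29 − 2.15) + 362.35 × (29 − 5.639) = 8656.4 + 8464.9 = 17121.3 kip·in.
M_n = 17121.3/12 = 1426.78 kip·ft.

M_n ≈ 1430 kip·ft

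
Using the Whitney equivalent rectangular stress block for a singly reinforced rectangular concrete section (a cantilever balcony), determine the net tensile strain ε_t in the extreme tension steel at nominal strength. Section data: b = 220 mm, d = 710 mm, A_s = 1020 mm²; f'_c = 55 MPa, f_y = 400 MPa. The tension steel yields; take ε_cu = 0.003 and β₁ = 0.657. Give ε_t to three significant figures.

a = A_s f_y/(0.85 f'_c b) = 39.67 mm.
β₁ = 0.657, so c = a/β₁ = 39.67/0.657 = 60.38 mm.
From the linear strain diagram with ε_cu = 0.003: ε_t = 0.003 (d − c)/c = 0.003 × (710 − 60.38)/60.38 = 0.0323.
Since ε_t ≥ 0.005, the section is tension-controlled.

ε_t ≈ 0.0323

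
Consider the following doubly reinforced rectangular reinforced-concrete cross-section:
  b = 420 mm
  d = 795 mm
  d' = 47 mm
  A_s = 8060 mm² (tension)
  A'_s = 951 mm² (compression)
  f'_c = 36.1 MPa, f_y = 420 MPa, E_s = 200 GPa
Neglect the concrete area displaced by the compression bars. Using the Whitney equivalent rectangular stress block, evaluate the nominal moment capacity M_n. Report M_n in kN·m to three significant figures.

M_n ≈ 2330 kN·m

Assume both tension and compression steel yield.
Net tension couple steel: A_s − A'_s = 7109 mm².
a = (A_s − A'_s) f_y / (0.85 f'_c b) = 2985780/(0.85 × 36.1 × 420) = 231.68 mm.
c = a/β₁ = 231.68/0.792 = 292.53 mm; ε'_s = 0.003(c − d')/c = 0.0025 ≥ f_y/E_s = 0.0021, so compression steel does yield.
M_n = (A_s − A'_s) f_y (d − a/2) + A'_s f_y (d − d') = [2985780 × (795 − 115.84) + 399420 × (795 − 47)] × 10⁻⁶ = 2027.82 + 298.77 = 2326.59 kN·m.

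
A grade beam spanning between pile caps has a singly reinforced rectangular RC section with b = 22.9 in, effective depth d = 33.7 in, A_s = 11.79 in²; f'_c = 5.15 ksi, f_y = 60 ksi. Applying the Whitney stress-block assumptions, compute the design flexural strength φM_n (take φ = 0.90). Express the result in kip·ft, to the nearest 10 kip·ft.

φM_n ≈ 1600 kip·ft

T = A_s f_y = 11.79 × 60 = 707.4 kips.
a = T/(0.85 f'_c b) = 707.4/(0.85 × 5.15 × 22.9) = 7.057 in.
M_n = T(d − a/2) = 707.4 × (33.7 − 3.5285) = 21343.3 kip·in = 21343.3/12 = 1778.61 kip·ft.
φM_n = 0.90 × 1778.61 = 1600.75 kip·ft.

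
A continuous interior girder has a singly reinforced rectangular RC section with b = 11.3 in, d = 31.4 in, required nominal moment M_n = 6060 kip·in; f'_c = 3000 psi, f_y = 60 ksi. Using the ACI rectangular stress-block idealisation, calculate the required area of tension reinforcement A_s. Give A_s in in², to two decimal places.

From M_n = 0.85 f'_c a b (d − a/2):
a = d − √(d² − 2M_n/(0.85 f'_c b)) = 31.4 − √(31.4² − 2 × 6060/(0.85 × 3 × 11.3)) = 7.623 in.
A_s = 0.85 f'_c a b / f_y = 0.85 × 3 × 7.623 × 11.3 / 60 = 3.661 in².

A_s ≈ 3.66 in²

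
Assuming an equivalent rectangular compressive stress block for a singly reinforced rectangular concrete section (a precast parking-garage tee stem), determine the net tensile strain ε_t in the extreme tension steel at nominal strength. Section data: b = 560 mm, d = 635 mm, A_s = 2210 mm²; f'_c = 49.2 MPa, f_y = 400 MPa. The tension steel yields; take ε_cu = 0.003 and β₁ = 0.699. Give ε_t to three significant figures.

ε_t ≈ 0.0323

a = A_s f_y/(0.85 f'_c b) = 37.75 mm.
β₁ = 0.699, so c = a/β₁ = 37.75/0.699 = 54.01 mm.
From the linear strain diagram with ε_cu = 0.003: ε_t = 0.003 (d − c)/c = 0.003 × (635 − 54.01)/54.01 = 0.0323.
Since ε_t ≥ 0.005, the section is tension-controlled.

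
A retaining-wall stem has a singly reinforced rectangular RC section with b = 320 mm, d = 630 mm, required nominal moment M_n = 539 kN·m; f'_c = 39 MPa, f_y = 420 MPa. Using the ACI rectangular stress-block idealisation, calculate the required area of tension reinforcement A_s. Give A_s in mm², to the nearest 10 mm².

A_s ≈ 2190 mm²

With M_n = 0.85 f'_c a b (d − a/2), solve the quadratic for a:
a = d − √(d² − 2M_n/(0.85 f'_c b)) = 630 − √(630² − 2 × 539×10⁶/(0.85 × 39 × 320)) = 86.60 mm.
A_s = 0.85 f'_c a b / f_y = 0.85 × 39 × 86.60 × 320 / 420 = 2187.3 mm².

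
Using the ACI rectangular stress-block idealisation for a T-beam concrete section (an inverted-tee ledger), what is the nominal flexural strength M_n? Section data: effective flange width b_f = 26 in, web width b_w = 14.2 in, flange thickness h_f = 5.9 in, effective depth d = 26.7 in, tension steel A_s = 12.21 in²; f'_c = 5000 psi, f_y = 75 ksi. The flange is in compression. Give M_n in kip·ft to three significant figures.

Tension: T = A_s f_y = 12.21 × 75 = 915.75 kips.
Try a within the flange: a = T/(0.85 f'_c b_f) = 915.75/(0.85 × 5 × 26) = 8.287 in.
a = 8.287 > h_f = 5.9 in: the block extends into the web. Split into flange-overhang and web parts.
C_f = 0.85 f'_c (b_f − b_w) h_f = 0.85 × 5 × (26 − 14.2) × 5.9 = 295.9 kips.
Remaining web compression depth: a_w = (T − C_f)/(0.85 f'_c b_w) = (915.75 − 295.9)/(0.85 × 5 × 14.2) = 10.271 in.
M_n = C_f(d − h_f/2) + (T − C_f)(d − a_w/2) = 295.9 × (26.7 − 2.95) + 619.85 × (26.7 − 5.1355) = 7027.6 + 13366.8 = 20394.4 kip·in.
M_n = 20394.4/12 = 1699.53 kip·ft.

M_n ≈ 1700 kip·ft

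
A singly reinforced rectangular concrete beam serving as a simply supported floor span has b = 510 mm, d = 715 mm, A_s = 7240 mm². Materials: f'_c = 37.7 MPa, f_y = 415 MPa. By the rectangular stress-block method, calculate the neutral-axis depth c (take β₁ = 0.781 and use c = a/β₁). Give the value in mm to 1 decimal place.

c ≈ 235.4 mm

T = A_s f_y = 7240 × 415 = 3004600 N = 3004.6 kN.
Setting C = 0.85 f'_c a b equal to T: a = 3004600/(0.85 × 37.7 × 510) = 183.847 mm.
With β₁ = 0.781, c = a/β₁ = 183.847/0.781 = 235.4 mm.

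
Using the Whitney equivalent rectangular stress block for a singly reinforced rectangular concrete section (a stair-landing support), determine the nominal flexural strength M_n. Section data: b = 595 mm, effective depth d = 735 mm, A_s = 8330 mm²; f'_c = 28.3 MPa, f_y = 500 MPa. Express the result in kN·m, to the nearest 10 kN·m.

T = A_s f_y = 8330 × 500 = 4165000 N = 4165 kN.
From C = T: a = T/(0.85 f'_c b) = 4165000/(0.85 × 28.3 × 595) = 291.00 mm.
M_n = T(d − a/2) = 4165 kN × (735 − 145.5) mm = 2455.27 kN·m.

M_n ≈ 2460 kN·m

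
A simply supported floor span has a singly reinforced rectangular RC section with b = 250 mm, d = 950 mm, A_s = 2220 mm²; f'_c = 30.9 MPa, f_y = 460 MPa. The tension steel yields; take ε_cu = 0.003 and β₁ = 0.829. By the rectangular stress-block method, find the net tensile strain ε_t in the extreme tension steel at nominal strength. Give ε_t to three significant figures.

ε_t ≈ 0.0122

a = A_s f_y/(0.85 f'_c b) = 155.52 mm.
β₁ = 0.829, so c = a/β₁ = 155.52/0.829 = 187.60 mm.
From the linear strain diagram with ε_cu = 0.003: ε_t = 0.003 (d − c)/c = 0.003 × (950 − 187.60)/187.60 = 0.0122.
Since ε_t ≥ 0.005, the section is tension-controlled.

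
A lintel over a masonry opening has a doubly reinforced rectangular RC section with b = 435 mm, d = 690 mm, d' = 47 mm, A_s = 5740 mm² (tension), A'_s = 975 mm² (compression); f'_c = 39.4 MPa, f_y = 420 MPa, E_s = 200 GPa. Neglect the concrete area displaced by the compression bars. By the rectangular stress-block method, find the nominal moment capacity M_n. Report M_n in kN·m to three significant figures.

Assume both tension and compression steel yield.
Net tension couple steel: A_s − A'_s = 4765 mm².
a = (A_s − A'_s) f_y / (0.85 f'_c b) = 2001300/(0.85 × 39.4 × 435) = 137.38 mm.
c = a/β₁ = 137.38/0.769 = 178.65 mm; ε'_s = 0.003(c − d')/c = 0.0022 ≥ f_y/E_s = 0.0021, so compression steel does yield.
M_n = (A_s − A'_s) f_y (d − a/2) + A'_s f_y (d − d') = [2001300 × (690 − 68.69) + 409500 × (690 − 47)] × 10⁻⁶ = 1243.43 + 263.31 = 1506.74 kN·m.

M_n ≈ 1510 kN·m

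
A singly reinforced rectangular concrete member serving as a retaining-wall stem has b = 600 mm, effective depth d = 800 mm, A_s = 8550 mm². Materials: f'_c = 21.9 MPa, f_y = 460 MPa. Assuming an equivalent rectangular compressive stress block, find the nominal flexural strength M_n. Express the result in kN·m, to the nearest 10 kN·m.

T = A_s f_y = 8550 × 460 = 3933000 N = 3933 kN.
From C = T: a = T/(0.85 f'_c b) = 3933000/(0.85 × 21.9 × 600) = 352.14 mm.
M_n = T(d − a/2) = 3933 kN × (800 − 176.07) mm = 2453.92 kN·m.

M_n ≈ 2450 kN·m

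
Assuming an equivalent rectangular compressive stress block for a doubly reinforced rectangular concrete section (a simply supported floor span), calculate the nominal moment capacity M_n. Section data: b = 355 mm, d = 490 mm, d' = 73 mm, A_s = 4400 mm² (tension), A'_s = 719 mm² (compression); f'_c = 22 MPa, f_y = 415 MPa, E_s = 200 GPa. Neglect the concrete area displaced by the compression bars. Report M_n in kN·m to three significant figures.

Assume both tension and compression steel yield.
Net tension couple steel: A_s − A'_s = 3681 mm².
a = (A_s − A'_s) f_y / (0.85 f'_c b) = 1527615/(0.85 × 22 × 355) = 230.11 mm.
c = a/β₁ = 230.11/0.85 = 270.72 mm; ε'_s = 0.003(c − d')/c = 0.0022 ≥ f_y/E_s = 0.0021, so compression steel does yield.
M_n = (A_s − A'_s) f_y (d − a/2) + A'_s f_y (d − d') = [1527615 × (490 − 115.055) + 298385 × (490 − 73)] × 10⁻⁶ = 572.77 + 124.43 = 697.20 kN·m.

M_n ≈ 697 kN·m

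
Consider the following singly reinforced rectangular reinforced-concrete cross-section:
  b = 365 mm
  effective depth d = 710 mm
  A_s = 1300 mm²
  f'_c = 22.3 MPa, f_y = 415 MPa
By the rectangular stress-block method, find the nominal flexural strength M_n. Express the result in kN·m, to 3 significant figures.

T = A_s f_y = 1300 × 415 = 539500 N = 539.5 kN.
From C = T: a = T/(0.85 f'_c b) = 539500/(0.85 × 22.3 × 365) = 77.98 mm.
M_n = T(d − a/2) = 539.5 kN × (710 − 38.99) mm = 362.01 kN·m.

M_n ≈ 362 kN·m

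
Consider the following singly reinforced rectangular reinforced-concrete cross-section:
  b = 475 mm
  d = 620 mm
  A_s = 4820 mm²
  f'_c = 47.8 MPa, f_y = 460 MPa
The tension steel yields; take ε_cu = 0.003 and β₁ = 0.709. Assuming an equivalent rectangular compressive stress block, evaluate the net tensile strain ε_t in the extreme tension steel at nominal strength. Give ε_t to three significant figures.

ε_t ≈ 0.00848

a = A_s f_y/(0.85 f'_c b) = 114.89 mm.
β₁ = 0.709, so c = a/β₁ = 114.89/0.709 = 162.05 mm.
From the linear strain diagram with ε_cu = 0.003: ε_t = 0.003 (d − c)/c = 0.003 × (620 − 162.05)/162.05 = 0.00848.
Since ε_t ≥ 0.005, the section is tension-controlled.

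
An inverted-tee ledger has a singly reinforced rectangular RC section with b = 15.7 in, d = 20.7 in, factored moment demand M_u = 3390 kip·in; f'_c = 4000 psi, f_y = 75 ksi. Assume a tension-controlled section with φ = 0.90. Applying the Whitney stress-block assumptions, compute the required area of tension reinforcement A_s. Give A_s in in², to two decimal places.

M_n = M_u/φ = 3390/0.90 = 3766.67 kip·in.
From M_n = 0.85 f'_c a b (d − a/2):
a = d − √(d² − 2M_n/(0.85 f'_c b)) = 20.7 − √(20.7² − 2 × 3766.67/(0.85 × 4 × 15.7)) = 3.748 in.
A_s = 0.85 f'_c a b / f_y = 0.85 × 4 × 3.748 × 15.7 / 75 = 2.668 in².

A_s ≈ 2.67 in²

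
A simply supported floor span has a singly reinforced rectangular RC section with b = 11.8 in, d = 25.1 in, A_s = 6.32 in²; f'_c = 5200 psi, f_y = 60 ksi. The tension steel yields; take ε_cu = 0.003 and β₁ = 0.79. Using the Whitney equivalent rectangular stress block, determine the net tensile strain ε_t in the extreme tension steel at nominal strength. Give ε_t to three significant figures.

ε_t ≈ 0.00518

a = A_s f_y/(0.85 f'_c b) = 7.270 in.
β₁ = 0.79, so c = a/β₁ = 7.270/0.79 = 9.203 in.
From the linear strain diagram with ε_cu = 0.003: ε_t = 0.003 (d − c)/c = 0.003 × (25.1 − 9.203)/9.203 = 0.00518.
Since ε_t ≥ 0.005, the section is tension-controlled.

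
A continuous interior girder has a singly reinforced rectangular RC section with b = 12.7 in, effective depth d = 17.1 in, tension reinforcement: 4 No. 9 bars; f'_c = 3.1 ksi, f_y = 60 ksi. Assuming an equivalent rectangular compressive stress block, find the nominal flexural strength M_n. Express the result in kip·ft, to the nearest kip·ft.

M_n ≈ 270 kip·ft

A_s = 4 × 1 = 4 in².
T = A_s f_y = 4 × 60 = 240 kips.
a = T/(0.85 f'_c b) = 240/(0.85 × 3.1 × 12.7) = 7.172 in.
M_n = T(d − a/2) = 240 × (17.1 − 3.586) = 3243.4 kip·in = 3243.4/12 = 270.28 kip·ft.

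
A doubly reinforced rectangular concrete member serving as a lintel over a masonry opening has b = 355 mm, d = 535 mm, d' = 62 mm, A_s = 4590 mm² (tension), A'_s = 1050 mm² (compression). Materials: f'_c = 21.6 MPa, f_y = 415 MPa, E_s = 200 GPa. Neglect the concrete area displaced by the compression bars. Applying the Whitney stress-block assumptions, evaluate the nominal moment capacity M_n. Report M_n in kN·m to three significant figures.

Assume both tension and compression steel yield.
Net tension couple steel: A_s − A'_s = 3540 mm².
a = (A_s − A'_s) f_y / (0.85 f'_c b) = 1469100/(0.85 × 21.6 × 355) = 225.40 mm.
c = a/β₁ = 225.40/0.85 = 265.18 mm; ε'_s = 0.003(c − d')/c = 0.0023 ≥ f_y/E_s = 0.0021, so compression steel does yield.
M_n = (A_s − A'_s) f_y (d − a/2) + A'_s f_y (d − d') = [1469100 × (535 − 112.7) + 435750 × (535 − 62)] × 10⁻⁶ = 620.40 + 206.11 = 826.51 kN·m.

M_n ≈ 827 kN·m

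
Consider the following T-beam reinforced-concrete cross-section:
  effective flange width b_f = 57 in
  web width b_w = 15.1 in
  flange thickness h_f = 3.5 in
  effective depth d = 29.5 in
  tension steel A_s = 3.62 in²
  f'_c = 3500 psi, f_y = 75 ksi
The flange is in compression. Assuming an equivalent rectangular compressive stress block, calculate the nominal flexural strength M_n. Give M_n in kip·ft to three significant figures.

M_n ≈ 649 kip·ft

Tension: T = A_s f_y = 3.62 × 75 = 271.5 kips.
Try a within the flange: a = T/(0.85 f'_c b_f) = 271.5/(0.85 × 3.5 × 57) = 1.601 in.
Since a = 1.601 ≤ h_f = 3.5 in, the stress block lies entirely in the flange; analyse as a rectangular beam of width b_f.
M_n = T(d − a/2) = 271.5 × (29.5 − 0.8005) = 7791.9 kip·in.
M_n = 7791.9/12 = 649.33 kip·ft.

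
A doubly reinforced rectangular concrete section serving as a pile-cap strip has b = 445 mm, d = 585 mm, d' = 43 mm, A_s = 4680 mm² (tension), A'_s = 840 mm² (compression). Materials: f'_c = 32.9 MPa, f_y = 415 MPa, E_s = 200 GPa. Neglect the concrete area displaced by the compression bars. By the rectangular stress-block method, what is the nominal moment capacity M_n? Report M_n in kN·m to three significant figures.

Assume both tension and compression steel yield.
Net tension couple steel: A_s − A'_s = 3840 mm².
a = (A_s − A'_s) f_y / (0.85 f'_c b) = 1593600/(0.85 × 32.9 × 445) = 128.06 mm.
c = a/β₁ = 128.06/0.815 = 157.13 mm; ε'_s = 0.003(c − d')/c = 0.0022 ≥ f_y/E_s = 0.0021, so compression steel does yield.
M_n = (A_s − A'_s) f_y (d − a/2) + A'_s f_y (d − d') = [1593600 × (585 − 64.03) + 348600 × (585 − 43)] × 10⁻⁶ = 830.22 + 188.94 = 1019.16 kN·m.

M_n ≈ 1020 kN·m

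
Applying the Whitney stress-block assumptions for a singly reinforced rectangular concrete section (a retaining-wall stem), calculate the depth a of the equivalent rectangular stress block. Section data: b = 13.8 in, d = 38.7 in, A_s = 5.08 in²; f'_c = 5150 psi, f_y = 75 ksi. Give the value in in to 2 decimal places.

a ≈ 6.31 in

T = A_s f_y = 5.08 × 75 = 381 kips.
a = T/(0.85 f'_c b) = 381/(0.85 × 5.15 × 13.8) = 6.31 in.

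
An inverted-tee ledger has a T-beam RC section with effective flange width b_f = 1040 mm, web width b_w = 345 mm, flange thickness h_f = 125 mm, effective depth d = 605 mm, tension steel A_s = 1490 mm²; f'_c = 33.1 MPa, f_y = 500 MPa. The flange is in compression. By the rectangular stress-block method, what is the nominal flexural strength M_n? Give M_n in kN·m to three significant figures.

Tension: T = A_s f_y = 1490 × 500 = 745000 N.
Try a within the flange: a = T/(0.85 f'_c b_f) = 745000/(0.85 × 33.1 × 1040) = 25.46 mm.
Since a = 25.46 ≤ h_f = 125 mm, the stress block lies entirely in the flange; analyse as a rectangular beam of width b_f.
M_n = T(d − a/2) = 745000 × (605 − 12.73) = 441.24 × 10⁶ N·mm.
M_n = 441.24 kN·m.

M_n ≈ 441 kN·m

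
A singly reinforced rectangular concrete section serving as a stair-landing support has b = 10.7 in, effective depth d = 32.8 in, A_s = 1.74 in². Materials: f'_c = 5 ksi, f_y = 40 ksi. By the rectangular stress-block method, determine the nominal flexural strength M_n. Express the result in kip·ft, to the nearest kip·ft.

M_n ≈ 186 kip·ft

T = A_s f_y = 1.74 × 40 = 69.6 kips.
a = T/(0.85 f'_c b) = 69.6/(0.85 × 5 × 10.7) = 1.531 in.
M_n = T(d − a/2) = 69.6 × (32.8 − 0.7655) = 2229.6 kip·in = 2229.6/12 = 185.80 kip·ft.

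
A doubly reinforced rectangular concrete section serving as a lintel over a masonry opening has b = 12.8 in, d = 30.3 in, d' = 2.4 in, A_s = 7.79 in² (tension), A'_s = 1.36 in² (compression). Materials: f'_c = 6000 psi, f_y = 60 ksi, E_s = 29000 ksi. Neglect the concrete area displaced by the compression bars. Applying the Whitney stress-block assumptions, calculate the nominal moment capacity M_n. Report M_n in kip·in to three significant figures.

M_n ≈ 12800 kip·in

Assume both steels yield.
a = (A_s − A'_s) f_y/(0.85 f'_c b) = (7.79 − 1.36) × 60/(0.85 × 6 × 12.8) = 5.910 in.
c = a/β₁ = 5.910/0.75 = 7.880 in; ε'_s = 0.003(c − d')/c = 0.0021 ≥ ε_y = 0.0021, so the compression steel yields.
M_n = (A_s − A'_s) f_y (d − a/2) + A'_s f_y (d − d') = 385.8 × (30.3 − 2.955) + 81.6 × (30.3 − 2.4) = 10549.7 + 2276.6 = 12826.3 kip·in.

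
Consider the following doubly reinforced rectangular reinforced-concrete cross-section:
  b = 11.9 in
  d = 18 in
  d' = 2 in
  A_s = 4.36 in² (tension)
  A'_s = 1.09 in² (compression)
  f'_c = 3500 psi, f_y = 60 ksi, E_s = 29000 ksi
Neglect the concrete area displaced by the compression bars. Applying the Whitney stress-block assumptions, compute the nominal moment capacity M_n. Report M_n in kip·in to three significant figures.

M_n ≈ 4030 kip·in

Assume both steels yield.
a = (A_s − A'_s) f_y/(0.85 f'_c b) = (4.36 − 1.09) × 60/(0.85 × 3.5 × 11.9) = 5.542 in.
c = a/β₁ = 5.542/0.85 = 6.520 in; ε'_s = 0.003(c − d')/c = 0.0021 ≥ ε_y = 0.0021, so the compression steel yields.
M_n = (A_s − A'_s) f_y (d − a/2) + A'_s f_y (d − d') = 196.2 × (18 − 2.771) + 65.4 × (18 − 2) = 2987.9 + 1046.4 = 4034.3 kip·in.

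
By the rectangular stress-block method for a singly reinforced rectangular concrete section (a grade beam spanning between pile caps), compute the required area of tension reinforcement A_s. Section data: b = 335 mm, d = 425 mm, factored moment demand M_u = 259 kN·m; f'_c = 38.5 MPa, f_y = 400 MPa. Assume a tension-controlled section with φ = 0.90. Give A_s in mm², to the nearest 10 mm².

M_n = M_u/φ = 259/0.90 = 287.778 kN·m.
With M_n = 0.85 f'_c a b (d − a/2), solve the quadratic for a:
a = d − √(d² − 2M_n/(0.85 f'_c b)) = 425 − √(425² − 2 × 287.778×10⁶/(0.85 × 38.5 × 335)) = 67.06 mm.
A_s = 0.85 f'_c a b / f_y = 0.85 × 38.5 × 67.06 × 335 / 400 = 1837.9 mm².

A_s ≈ 1840 mm²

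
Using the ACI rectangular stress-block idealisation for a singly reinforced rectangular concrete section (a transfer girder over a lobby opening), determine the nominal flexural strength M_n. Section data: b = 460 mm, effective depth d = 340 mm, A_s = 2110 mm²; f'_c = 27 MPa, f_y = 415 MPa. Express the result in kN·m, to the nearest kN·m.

M_n ≈ 261 kN·m

T = A_s f_y = 2110 × 415 = 875650 N = 875.65 kN.
From C = T: a = T/(0.85 f'_c b) = 875650/(0.85 × 27 × 460) = 82.94 mm.
M_n = T(d − a/2) = 875.65 kN × (340 − 41.47) mm = 261.41 kN·m.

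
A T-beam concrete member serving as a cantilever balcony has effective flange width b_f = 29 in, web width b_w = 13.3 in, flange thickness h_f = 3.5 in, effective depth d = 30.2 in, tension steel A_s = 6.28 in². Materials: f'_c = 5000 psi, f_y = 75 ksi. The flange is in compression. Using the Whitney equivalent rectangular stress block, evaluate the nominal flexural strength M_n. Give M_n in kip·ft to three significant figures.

Tension: T = A_s f_y = 6.28 × 75 = 471 kips.
Try a within the flange: a = T/(0.85 f'_c b_f) = 471/(0.85 × 5 × 29) = 3.822 in.
a = 3.822 > h_f = 3.5 in: the block extends into the web. Split into flange-overhang and web parts.
C_f = 0.85 f'_c (b_f − b_w) h_f = 0.85 × 5 × (29 − 13.3) × 3.5 = 233.5 kips.
Remaining web compression depth: a_w = (T − C_f)/(0.85 f'_c b_w) = (471 − 233.5)/(0.85 × 5 × 13.3) = 4.202 in.
M_n = C_f(d − h_f/2) + (T − C_f)(d − a_w/2) = 233.5 × (30.2 − 1.75) + 237.5 × (30.2 − 2.101) = 6643.1 + 6673.5 = 13316.6 kip·in.
M_n = 13316.6/12 = 1109.72 kip·ft.

M_n ≈ 1110 kip·ft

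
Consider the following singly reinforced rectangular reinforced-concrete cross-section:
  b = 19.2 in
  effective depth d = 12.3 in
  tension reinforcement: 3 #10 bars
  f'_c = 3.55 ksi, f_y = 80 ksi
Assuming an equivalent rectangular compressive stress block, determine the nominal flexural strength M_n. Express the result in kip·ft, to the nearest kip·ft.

A_s = 3 × 1.27 = 3.81 in².
T = A_s f_y = 3.81 × 80 = 304.8 kips.
a = T/(0.85 f'_c b) = 304.8/(0.85 × 3.55 × 19.2) = 5.261 in.
M_n = T(d − a/2) = 304.8 × (12.3 − 2.6305) = 2947.3 kip·in = 2947.3/12 = 245.61 kip·ft.

M_n ≈ 246 kip·ft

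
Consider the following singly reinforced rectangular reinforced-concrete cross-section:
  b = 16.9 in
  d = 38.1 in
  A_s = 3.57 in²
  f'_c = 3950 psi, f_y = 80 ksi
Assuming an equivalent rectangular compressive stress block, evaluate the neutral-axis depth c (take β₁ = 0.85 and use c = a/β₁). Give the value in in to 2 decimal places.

c ≈ 5.92 in

T = A_s f_y = 3.57 × 80 = 285.6 kips.
a = T/(0.85 f'_c b) = 285.6/(0.85 × 3.95 × 16.9) = 5.0333 in.
With β₁ = 0.85, c = a/β₁ = 5.0333/0.85 = 5.92 in.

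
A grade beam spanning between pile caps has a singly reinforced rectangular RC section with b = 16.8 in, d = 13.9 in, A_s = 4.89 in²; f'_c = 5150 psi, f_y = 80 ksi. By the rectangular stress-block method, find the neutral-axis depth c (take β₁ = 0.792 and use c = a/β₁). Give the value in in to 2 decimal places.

T = A_s f_y = 4.89 × 80 = 391.2 kips.
a = T/(0.85 f'_c b) = 391.2/(0.85 × 5.15 × 16.8) = 5.3194 in.
With β₁ = 0.792, c = a/β₁ = 5.3194/0.792 = 6.72 in.

c ≈ 6.72 in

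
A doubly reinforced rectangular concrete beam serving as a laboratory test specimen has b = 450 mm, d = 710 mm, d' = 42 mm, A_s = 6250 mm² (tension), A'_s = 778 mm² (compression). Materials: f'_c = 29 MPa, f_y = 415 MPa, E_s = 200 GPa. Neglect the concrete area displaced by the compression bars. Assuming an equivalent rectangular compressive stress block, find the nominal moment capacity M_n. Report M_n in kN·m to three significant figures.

M_n ≈ 1600 kN·m

Assume both tension and compression steel yield.
Net tension couple steel: A_s − A'_s = 5472 mm².
a = (A_s − A'_s) f_y / (0.85 f'_c b) = 2270880/(0.85 × 29 × 450) = 204.72 mm.
c = a/β₁ = 204.72/0.843 = 242.85 mm; ε'_s = 0.003(c − d')/c = 0.0025 ≥ f_y/E_s = 0.0021, so compression steel does yield.
M_n = (A_s − A'_s) f_y (d − a/2) + A'_s f_y (d − d') = [2270880 × (710 − 102.36) + 322870 × (710 − 42)] × 10⁻⁶ = 1379.88 + 215.68 = 1595.56 kN·m.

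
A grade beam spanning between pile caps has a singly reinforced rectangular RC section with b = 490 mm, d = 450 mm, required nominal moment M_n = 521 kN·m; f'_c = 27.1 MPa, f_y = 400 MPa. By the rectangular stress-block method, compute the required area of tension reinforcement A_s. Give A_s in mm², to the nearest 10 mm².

A_s ≈ 3330 mm²

With M_n = 0.85 f'_c a b (d − a/2), solve the quadratic for a:
a = d − √(d² − 2M_n/(0.85 f'_c b)) = 450 − √(450² − 2 × 521×10⁶/(0.85 × 27.1 × 490)) = 118.06 mm.
A_s = 0.85 f'_c a b / f_y = 0.85 × 27.1 × 118.06 × 490 / 400 = 3331.4 mm².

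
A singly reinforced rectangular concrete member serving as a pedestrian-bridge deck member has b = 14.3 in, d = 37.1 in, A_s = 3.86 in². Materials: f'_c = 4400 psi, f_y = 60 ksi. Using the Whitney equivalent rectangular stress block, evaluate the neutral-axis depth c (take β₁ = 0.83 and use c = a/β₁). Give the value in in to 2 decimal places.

T = A_s f_y = 3.86 × 60 = 231.6 kips.
a = T/(0.85 f'_c b) = 231.6/(0.85 × 4.4 × 14.3) = 4.3304 in.
With β₁ = 0.83, c = a/β₁ = 4.3304/0.83 = 5.22 in.

c ≈ 5.22 in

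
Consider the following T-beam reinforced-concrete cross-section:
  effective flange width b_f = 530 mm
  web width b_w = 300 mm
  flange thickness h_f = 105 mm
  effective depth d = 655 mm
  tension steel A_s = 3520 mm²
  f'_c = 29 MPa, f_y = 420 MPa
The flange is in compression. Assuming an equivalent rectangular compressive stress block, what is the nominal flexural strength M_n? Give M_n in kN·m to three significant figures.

M_n ≈ 884 kN·m

Tension: T = A_s f_y = 3520 × 420 = 1478400 N.
Try a within the flange: a = T/(0.85 f'_c b_f) = 1478400/(0.85 × 29 × 530) = 113.16 mm.
a = 113.16 > h_f = 105 mm: the block extends into the web. Split into flange-overhang and web parts.
C_f = 0.85 f'_c (b_f − b_w) h_f = 0.85 × 29 × (530 − 300) × 105 = 595298 N.
Remaining web compression depth: a_w = (T − C_f)/(0.85 f'_c b_w) = (1478400 − 595298)/(0.85 × 29 × 300) = 119.42 mm.
M_n = C_f(d − h_f/2) + (T − C_f)(d − a_w/2) = 595298 × (655 − 52.5) + 883102 × (655 − 59.71) = 358.67 + 525.70 = 884.37 × 10⁶ N·mm.
M_n = 884.37 kN·m.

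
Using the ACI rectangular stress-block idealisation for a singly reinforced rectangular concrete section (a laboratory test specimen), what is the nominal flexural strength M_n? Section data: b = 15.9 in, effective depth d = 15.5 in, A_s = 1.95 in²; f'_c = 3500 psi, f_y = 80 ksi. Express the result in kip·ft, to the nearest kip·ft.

M_n ≈ 180 kip·ft

T = A_s f_y = 1.95 × 80 = 156 kips.
a = T/(0.85 f'_c b) = 156/(0.85 × 3.5 × 15.9) = 3.298 in.
M_n = T(d − a/2) = 156 × (15.5 − 1.649) = 2160.8 kip·in = 2160.8/12 = 180.07 kip·ft.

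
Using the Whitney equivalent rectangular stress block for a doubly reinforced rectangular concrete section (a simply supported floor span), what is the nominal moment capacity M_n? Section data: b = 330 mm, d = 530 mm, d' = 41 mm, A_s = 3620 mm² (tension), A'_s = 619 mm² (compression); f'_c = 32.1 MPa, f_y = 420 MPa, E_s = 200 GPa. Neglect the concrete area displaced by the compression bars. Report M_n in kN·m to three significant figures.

Assume both tension and compression steel yield.
Net tension couple steel: A_s − A'_s = 3001 mm².
a = (A_s − A'_s) f_y / (0.85 f'_c b) = 1260420/(0.85 × 32.1 × 330) = 139.98 mm.
c = a/β₁ = 139.98/0.821 = 170.50 mm; ε'_s = 0.003(c − d')/c = 0.0023 ≥ f_y/E_s = 0.0021, so compression steel does yield.
M_n = (A_s − A'_s) f_y (d − a/2) + A'_s f_y (d − d') = [1260420 × (530 − 69.99) + 259980 × (530 − 41)] × 10⁻⁶ = 579.81 + 127.13 = 706.94 kN·m.

M_n ≈ 707 kN·m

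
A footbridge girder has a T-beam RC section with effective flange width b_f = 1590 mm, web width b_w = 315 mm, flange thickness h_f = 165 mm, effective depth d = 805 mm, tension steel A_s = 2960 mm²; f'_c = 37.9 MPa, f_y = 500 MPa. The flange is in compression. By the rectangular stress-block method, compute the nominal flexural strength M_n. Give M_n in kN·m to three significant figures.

Tension: T = A_s f_y = 2960 × 500 = 1480000 N.
Try a within the flange: a = T/(0.85 f'_c b_f) = 1480000/(0.85 × 37.9 × 1590) = 28.89 mm.
Since a = 28.89 ≤ h_f = 165 mm, the stress block lies entirely in the flange; analyse as a rectangular beam of width b_f.
M_n = T(d − a/2) = 1480000 × (805 − 14.445) = 1170.02 × 10⁶ N·mm.
M_n = 1170.02 kN·m.

M_n ≈ 1170 kN·m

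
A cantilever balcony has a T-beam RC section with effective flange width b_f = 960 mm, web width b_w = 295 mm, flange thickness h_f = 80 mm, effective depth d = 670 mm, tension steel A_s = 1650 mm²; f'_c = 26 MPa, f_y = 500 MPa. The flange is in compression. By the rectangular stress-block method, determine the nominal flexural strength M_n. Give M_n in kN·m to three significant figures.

Tension: T = A_s f_y = 1650 × 500 = 825000 N.
Try a within the flange: a = T/(0.85 f'_c b_f) = 825000/(0.85 × 26 × 960) = 38.89 mm.
Since a = 38.89 ≤ h_f = 80 mm, the stress block lies entirely in the flange; analyse as a rectangular beam of width b_f.
M_n = T(d − a/2) = 825000 × (670 − 19.445) = 536.71 × 10⁶ N·mm.
M_n = 536.71 kN·m.

M_n ≈ 537 kN·m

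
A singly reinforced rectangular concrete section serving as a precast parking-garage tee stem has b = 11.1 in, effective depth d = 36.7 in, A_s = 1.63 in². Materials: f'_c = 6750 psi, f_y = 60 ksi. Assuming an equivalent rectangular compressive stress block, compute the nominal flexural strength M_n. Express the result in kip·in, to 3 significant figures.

T = A_s f_y = 1.63 × 60 = 97.8 kips.
a = T/(0.85 f'_c b) = 97.8/(0.85 × 6.75 × 11.1) = 1.536 in.
M_n = T(d − a/2) = 97.8 × (36.7 − 0.768) = 3514.1 kip·in.

M_n ≈ 3510 kip·in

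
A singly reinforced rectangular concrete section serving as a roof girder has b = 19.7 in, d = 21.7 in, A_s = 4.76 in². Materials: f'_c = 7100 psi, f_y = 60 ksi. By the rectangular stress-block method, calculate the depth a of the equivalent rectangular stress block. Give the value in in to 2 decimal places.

a ≈ 2.40 in

T = A_s f_y = 4.76 × 60 = 285.6 kips.
a = T/(0.85 f'_c b) = 285.6/(0.85 × 7.1 × 19.7) = 2.40 in.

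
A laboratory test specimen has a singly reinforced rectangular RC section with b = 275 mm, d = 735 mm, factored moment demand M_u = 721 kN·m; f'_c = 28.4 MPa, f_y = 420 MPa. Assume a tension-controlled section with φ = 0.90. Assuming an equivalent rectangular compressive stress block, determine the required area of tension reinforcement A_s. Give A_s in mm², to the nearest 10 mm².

M_n = M_u/φ = 721/0.90 = 801.111 kN·m.
With M_n = 0.85 f'_c a b (d − a/2), solve the quadratic for a:
a = d − √(d² − 2M_n/(0.85 f'_c b)) = 735 − √(735² − 2 × 801.111×10⁶/(0.85 × 28.4 × 275)) = 188.31 mm.
A_s = 0.85 f'_c a b / f_y = 0.85 × 28.4 × 188.31 × 275 / 420 = 2976.4 mm².

A_s ≈ 2980 mm²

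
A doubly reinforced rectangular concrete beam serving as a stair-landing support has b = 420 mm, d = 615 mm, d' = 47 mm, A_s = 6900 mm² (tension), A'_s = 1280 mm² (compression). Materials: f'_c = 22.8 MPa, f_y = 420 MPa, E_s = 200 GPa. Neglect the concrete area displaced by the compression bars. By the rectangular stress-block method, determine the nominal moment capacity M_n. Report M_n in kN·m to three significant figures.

Assume both tension and compression steel yield.
Net tension couple steel: A_s − A'_s = 5620 mm².
a = (A_s − A'_s) f_y / (0.85 f'_c b) = 2360400/(0.85 × 22.8 × 420) = 289.99 mm.
c = a/β₁ = 289.99/0.85 = 341.16 mm; ε'_s = 0.003(c − d')/c = 0.0026 ≥ f_y/E_s = 0.0021, so compression steel does yield.
M_n = (A_s − A'_s) f_y (d − a/2) + A'_s f_y (d − d') = [2360400 × (615 − 144.995) + 537600 × (615 − 47)] × 10⁻⁶ = 1109.40 + 305.36 = 1414.76 kN·m.

M_n ≈ 1410 kN·m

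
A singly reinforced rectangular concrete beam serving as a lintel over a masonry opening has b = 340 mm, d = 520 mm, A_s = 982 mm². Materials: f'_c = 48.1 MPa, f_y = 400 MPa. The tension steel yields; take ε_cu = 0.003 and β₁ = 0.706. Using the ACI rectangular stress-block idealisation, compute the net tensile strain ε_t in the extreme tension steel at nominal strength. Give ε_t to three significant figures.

ε_t ≈ 0.0360

a = A_s f_y/(0.85 f'_c b) = 28.26 mm.
β₁ = 0.706, so c = a/β₁ = 28.26/0.706 = 40.03 mm.
From the linear strain diagram with ε_cu = 0.003: ε_t = 0.003 (d − c)/c = 0.003 × (520 − 40.03)/40.03 = 0.0360.
Since ε_t ≥ 0.005, the section is tension-controlled.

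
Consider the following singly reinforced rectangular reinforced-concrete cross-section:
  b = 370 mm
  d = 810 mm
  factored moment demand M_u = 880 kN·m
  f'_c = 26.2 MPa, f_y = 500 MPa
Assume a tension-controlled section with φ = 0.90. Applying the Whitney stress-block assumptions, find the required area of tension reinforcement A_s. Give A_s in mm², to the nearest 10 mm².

A_s ≈ 2680 mm²

M_n = M_u/φ = 880/0.90 = 977.778 kN·m.
With M_n = 0.85 f'_c a b (d − a/2), solve the quadratic for a:
a = d − √(d² − 2M_n/(0.85 f'_c b)) = 810 − √(810² − 2 × 977.778×10⁶/(0.85 × 26.2 × 370)) = 162.87 mm.
A_s = 0.85 f'_c a b / f_y = 0.85 × 26.2 × 162.87 × 370 / 500 = 2684.1 mm².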